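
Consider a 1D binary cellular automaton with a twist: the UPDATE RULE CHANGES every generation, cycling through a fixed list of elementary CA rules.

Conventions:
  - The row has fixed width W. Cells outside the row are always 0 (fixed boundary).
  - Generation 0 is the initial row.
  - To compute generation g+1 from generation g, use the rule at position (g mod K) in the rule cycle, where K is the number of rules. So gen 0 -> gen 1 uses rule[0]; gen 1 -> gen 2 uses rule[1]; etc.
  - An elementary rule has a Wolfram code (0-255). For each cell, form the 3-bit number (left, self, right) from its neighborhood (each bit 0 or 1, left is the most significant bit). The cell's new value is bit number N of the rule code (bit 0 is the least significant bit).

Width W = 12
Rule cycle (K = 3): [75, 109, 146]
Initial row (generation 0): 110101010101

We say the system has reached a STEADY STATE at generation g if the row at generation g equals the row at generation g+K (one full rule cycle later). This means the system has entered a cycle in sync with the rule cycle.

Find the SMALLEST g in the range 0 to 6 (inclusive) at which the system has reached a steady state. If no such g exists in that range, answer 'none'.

Answer: none

Derivation:
Gen 0: 110101010101
Gen 1 (rule 75): 110000000000
Gen 2 (rule 109): 110111111111
Gen 3 (rule 146): 000011111110
Gen 4 (rule 75): 111110000010
Gen 5 (rule 109): 100010111010
Gen 6 (rule 146): 010100010001
Gen 7 (rule 75): 100001100110
Gen 8 (rule 109): 101101100110
Gen 9 (rule 146): 000000011001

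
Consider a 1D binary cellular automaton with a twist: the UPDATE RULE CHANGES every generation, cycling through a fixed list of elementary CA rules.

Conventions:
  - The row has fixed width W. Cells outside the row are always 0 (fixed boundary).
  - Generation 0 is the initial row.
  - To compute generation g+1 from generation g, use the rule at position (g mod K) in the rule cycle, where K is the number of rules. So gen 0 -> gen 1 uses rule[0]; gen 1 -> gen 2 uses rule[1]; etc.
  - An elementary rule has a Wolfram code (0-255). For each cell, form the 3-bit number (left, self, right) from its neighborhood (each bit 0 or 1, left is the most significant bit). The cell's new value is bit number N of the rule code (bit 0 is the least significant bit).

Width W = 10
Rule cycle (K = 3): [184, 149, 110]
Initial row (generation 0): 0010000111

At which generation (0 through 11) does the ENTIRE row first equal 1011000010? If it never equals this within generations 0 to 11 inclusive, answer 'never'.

Answer: never

Derivation:
Gen 0: 0010000111
Gen 1 (rule 184): 0001000110
Gen 2 (rule 149): 1101110001
Gen 3 (rule 110): 1111010011
Gen 4 (rule 184): 1110101010
Gen 5 (rule 149): 0100101011
Gen 6 (rule 110): 1101111111
Gen 7 (rule 184): 1011111110
Gen 8 (rule 149): 1001111101
Gen 9 (rule 110): 1011000111
Gen 10 (rule 184): 0110100110
Gen 11 (rule 149): 0000110001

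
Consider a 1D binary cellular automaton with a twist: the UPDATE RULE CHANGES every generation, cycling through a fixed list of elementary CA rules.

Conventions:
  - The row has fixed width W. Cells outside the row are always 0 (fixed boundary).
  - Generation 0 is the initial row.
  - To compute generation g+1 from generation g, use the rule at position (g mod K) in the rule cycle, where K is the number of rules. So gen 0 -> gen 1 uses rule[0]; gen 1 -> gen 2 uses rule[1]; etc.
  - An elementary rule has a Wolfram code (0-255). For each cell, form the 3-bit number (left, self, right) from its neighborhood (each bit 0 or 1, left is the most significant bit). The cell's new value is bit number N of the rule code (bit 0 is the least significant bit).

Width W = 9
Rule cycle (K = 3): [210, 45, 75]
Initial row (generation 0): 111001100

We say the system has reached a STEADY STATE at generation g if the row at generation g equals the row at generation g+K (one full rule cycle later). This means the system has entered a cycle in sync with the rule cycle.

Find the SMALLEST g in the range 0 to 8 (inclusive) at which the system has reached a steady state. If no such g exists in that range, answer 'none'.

Answer: 8

Derivation:
Gen 0: 111001100
Gen 1 (rule 210): 011110110
Gen 2 (rule 45): 010001100
Gen 3 (rule 75): 100111101
Gen 4 (rule 210): 011011100
Gen 5 (rule 45): 010110001
Gen 6 (rule 75): 100110110
Gen 7 (rule 210): 011010011
Gen 8 (rule 45): 010110010
Gen 9 (rule 75): 100110100
Gen 10 (rule 210): 011010010
Gen 11 (rule 45): 010110010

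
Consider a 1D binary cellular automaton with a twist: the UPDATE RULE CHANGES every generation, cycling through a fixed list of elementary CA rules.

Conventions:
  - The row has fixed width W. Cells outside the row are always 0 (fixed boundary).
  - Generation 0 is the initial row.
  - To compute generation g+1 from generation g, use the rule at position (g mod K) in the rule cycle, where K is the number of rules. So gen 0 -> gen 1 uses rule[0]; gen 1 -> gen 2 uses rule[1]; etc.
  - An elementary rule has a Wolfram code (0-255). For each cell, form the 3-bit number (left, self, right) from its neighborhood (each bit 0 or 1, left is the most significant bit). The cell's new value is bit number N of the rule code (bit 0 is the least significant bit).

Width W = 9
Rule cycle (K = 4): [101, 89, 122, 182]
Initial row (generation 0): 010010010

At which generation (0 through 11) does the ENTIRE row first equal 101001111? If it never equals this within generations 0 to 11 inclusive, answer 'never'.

Answer: never

Derivation:
Gen 0: 010010010
Gen 1 (rule 101): 010010010
Gen 2 (rule 89): 001001001
Gen 3 (rule 122): 010110110
Gen 4 (rule 182): 111001001
Gen 5 (rule 101): 001001001
Gen 6 (rule 89): 100100100
Gen 7 (rule 122): 011011010
Gen 8 (rule 182): 100100111
Gen 9 (rule 101): 100100001
Gen 10 (rule 89): 010011100
Gen 11 (rule 122): 101110110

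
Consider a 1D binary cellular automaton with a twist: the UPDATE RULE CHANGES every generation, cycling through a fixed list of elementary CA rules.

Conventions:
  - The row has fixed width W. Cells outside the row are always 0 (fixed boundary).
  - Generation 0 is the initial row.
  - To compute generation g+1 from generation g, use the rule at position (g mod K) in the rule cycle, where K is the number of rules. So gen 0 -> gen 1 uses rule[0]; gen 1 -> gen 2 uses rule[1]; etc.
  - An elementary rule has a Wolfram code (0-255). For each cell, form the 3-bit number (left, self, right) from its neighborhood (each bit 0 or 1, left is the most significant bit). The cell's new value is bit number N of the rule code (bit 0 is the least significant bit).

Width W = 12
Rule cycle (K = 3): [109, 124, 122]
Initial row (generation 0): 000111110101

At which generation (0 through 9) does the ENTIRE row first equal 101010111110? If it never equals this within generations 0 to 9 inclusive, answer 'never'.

Gen 0: 000111110101
Gen 1 (rule 109): 110100011111
Gen 2 (rule 124): 111110010001
Gen 3 (rule 122): 100011101010
Gen 4 (rule 109): 101010111110
Gen 5 (rule 124): 111111100011
Gen 6 (rule 122): 100000110111
Gen 7 (rule 109): 101110111101
Gen 8 (rule 124): 111011100111
Gen 9 (rule 122): 101110111101

Answer: 4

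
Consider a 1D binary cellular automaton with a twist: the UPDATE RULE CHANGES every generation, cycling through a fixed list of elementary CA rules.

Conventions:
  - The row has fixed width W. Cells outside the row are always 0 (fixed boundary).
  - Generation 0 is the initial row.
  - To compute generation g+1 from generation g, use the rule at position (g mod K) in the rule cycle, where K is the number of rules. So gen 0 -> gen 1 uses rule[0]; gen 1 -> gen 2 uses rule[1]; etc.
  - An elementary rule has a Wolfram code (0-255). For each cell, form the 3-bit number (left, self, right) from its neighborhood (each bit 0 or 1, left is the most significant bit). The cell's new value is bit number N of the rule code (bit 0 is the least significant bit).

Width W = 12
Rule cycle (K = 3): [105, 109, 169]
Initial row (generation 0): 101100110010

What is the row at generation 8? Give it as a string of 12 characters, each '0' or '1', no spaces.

Gen 0: 101100110010
Gen 1 (rule 105): 011100110000
Gen 2 (rule 109): 010100110111
Gen 3 (rule 169): 001000101110
Gen 4 (rule 105): 100010011010
Gen 5 (rule 109): 101010011110
Gen 6 (rule 169): 010100011100
Gen 7 (rule 105): 001001010101
Gen 8 (rule 109): 101001111111

Answer: 101001111111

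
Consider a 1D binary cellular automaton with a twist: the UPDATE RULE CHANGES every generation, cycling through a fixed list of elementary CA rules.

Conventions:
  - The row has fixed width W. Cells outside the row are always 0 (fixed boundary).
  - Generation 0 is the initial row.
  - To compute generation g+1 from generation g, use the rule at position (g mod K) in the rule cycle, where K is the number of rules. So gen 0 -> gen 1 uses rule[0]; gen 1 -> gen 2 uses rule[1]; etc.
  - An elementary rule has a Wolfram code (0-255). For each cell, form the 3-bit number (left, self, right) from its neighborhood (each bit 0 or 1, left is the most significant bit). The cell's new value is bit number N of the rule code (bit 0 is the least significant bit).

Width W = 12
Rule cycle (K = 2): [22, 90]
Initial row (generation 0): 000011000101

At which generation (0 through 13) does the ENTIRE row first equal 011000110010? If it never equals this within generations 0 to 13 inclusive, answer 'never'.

Answer: 3

Derivation:
Gen 0: 000011000101
Gen 1 (rule 22): 000100101101
Gen 2 (rule 90): 001011001100
Gen 3 (rule 22): 011000110010
Gen 4 (rule 90): 111101111101
Gen 5 (rule 22): 000000000001
Gen 6 (rule 90): 000000000010
Gen 7 (rule 22): 000000000111
Gen 8 (rule 90): 000000001101
Gen 9 (rule 22): 000000010001
Gen 10 (rule 90): 000000101010
Gen 11 (rule 22): 000001101011
Gen 12 (rule 90): 000011100011
Gen 13 (rule 22): 000100010100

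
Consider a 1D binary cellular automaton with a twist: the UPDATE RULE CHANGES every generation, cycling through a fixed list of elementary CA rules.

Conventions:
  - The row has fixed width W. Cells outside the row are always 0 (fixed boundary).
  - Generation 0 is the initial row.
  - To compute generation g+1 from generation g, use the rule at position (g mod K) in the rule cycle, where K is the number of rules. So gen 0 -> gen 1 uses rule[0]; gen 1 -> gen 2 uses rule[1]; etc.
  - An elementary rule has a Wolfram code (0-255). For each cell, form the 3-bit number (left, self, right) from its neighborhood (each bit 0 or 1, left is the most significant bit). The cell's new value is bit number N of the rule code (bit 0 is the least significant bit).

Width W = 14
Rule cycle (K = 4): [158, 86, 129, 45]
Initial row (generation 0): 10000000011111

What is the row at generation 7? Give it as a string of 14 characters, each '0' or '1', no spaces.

Answer: 00100100011000

Derivation:
Gen 0: 10000000011111
Gen 1 (rule 158): 11000000111110
Gen 2 (rule 86): 01100001000011
Gen 3 (rule 129): 00001100011000
Gen 4 (rule 45): 11101001010011
Gen 5 (rule 158): 11001111011110
Gen 6 (rule 86): 01110001000011
Gen 7 (rule 129): 00100100011000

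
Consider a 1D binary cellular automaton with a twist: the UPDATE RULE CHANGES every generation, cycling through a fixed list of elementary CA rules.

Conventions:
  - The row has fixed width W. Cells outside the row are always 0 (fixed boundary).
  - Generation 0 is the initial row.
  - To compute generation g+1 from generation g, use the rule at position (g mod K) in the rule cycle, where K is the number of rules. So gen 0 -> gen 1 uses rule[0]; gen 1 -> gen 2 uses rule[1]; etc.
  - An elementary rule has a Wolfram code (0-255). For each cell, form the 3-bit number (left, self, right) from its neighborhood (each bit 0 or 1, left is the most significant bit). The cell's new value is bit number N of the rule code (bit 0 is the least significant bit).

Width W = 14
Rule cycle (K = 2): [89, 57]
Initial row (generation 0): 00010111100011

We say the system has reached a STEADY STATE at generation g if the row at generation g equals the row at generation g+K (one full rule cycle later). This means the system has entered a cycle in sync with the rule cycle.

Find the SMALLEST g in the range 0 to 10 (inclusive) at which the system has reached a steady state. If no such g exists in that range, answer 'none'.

Gen 0: 00010111100011
Gen 1 (rule 89): 11000100111011
Gen 2 (rule 57): 10110010100110
Gen 3 (rule 89): 00111000010111
Gen 4 (rule 57): 10100111001100
Gen 5 (rule 89): 00010101101111
Gen 6 (rule 57): 11001011011000
Gen 7 (rule 89): 11100011011111
Gen 8 (rule 57): 10011010110000
Gen 9 (rule 89): 01011000111111
Gen 10 (rule 57): 00110110100000
Gen 11 (rule 89): 10110110011111
Gen 12 (rule 57): 01101101010000

Answer: none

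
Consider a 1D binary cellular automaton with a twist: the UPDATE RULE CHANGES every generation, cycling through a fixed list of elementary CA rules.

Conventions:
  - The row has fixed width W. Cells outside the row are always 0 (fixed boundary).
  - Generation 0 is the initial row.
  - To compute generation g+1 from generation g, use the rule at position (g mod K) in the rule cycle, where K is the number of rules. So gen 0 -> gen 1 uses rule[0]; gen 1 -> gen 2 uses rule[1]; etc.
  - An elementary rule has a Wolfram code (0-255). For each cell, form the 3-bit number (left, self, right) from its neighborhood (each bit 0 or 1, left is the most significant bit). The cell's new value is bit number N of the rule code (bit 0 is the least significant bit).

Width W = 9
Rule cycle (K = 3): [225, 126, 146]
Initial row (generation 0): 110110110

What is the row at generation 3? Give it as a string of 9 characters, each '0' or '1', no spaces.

Gen 0: 110110110
Gen 1 (rule 225): 011011010
Gen 2 (rule 126): 111111111
Gen 3 (rule 146): 011111110

Answer: 011111110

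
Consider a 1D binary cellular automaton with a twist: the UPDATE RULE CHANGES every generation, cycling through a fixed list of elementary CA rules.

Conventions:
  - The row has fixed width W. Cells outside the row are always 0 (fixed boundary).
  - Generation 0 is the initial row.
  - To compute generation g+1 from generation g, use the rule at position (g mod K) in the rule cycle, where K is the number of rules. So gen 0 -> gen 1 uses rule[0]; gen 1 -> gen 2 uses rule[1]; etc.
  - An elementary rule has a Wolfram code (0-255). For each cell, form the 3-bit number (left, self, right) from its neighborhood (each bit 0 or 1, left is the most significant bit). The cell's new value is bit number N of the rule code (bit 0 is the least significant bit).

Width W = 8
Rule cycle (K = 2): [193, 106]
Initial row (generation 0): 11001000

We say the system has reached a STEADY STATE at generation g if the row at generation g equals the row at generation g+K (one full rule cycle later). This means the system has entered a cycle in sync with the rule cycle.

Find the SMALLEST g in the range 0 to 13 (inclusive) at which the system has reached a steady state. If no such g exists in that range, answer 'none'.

Gen 0: 11001000
Gen 1 (rule 193): 01000011
Gen 2 (rule 106): 10000111
Gen 3 (rule 193): 00110011
Gen 4 (rule 106): 01110111
Gen 5 (rule 193): 00110011
Gen 6 (rule 106): 01110111
Gen 7 (rule 193): 00110011
Gen 8 (rule 106): 01110111
Gen 9 (rule 193): 00110011
Gen 10 (rule 106): 01110111
Gen 11 (rule 193): 00110011
Gen 12 (rule 106): 01110111
Gen 13 (rule 193): 00110011
Gen 14 (rule 106): 01110111
Gen 15 (rule 193): 00110011

Answer: 3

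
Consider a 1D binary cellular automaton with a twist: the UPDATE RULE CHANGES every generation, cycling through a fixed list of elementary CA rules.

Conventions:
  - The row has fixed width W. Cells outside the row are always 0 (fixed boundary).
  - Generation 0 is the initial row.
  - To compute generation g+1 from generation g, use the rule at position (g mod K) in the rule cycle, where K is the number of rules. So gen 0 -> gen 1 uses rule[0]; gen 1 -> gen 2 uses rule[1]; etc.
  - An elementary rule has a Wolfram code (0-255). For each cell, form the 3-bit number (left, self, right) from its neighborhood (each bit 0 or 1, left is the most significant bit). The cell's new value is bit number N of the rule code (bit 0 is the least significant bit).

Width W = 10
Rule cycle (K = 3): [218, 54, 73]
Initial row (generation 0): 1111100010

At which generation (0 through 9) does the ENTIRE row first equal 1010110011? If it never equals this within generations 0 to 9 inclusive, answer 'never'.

Gen 0: 1111100010
Gen 1 (rule 218): 1111110101
Gen 2 (rule 54): 0000001111
Gen 3 (rule 73): 1111101001
Gen 4 (rule 218): 1111100110
Gen 5 (rule 54): 0000011001
Gen 6 (rule 73): 1111011000
Gen 7 (rule 218): 1111011100
Gen 8 (rule 54): 0000100010
Gen 9 (rule 73): 1110001000

Answer: never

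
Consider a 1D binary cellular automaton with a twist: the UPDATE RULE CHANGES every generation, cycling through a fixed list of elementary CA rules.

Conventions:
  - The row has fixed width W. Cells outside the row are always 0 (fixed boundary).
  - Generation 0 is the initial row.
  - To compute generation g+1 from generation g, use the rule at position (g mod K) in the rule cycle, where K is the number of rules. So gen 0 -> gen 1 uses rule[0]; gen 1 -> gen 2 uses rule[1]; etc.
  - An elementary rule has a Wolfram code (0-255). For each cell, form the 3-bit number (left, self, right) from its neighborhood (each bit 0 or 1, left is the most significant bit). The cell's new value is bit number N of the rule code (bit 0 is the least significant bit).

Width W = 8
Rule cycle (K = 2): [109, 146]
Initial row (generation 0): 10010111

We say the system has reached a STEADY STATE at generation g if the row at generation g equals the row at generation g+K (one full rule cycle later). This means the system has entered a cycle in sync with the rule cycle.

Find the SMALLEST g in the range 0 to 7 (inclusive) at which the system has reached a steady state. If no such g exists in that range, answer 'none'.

Gen 0: 10010111
Gen 1 (rule 109): 10011101
Gen 2 (rule 146): 01101000
Gen 3 (rule 109): 01111011
Gen 4 (rule 146): 10110000
Gen 5 (rule 109): 11110111
Gen 6 (rule 146): 01100010
Gen 7 (rule 109): 01101010
Gen 8 (rule 146): 10000001
Gen 9 (rule 109): 10111101

Answer: none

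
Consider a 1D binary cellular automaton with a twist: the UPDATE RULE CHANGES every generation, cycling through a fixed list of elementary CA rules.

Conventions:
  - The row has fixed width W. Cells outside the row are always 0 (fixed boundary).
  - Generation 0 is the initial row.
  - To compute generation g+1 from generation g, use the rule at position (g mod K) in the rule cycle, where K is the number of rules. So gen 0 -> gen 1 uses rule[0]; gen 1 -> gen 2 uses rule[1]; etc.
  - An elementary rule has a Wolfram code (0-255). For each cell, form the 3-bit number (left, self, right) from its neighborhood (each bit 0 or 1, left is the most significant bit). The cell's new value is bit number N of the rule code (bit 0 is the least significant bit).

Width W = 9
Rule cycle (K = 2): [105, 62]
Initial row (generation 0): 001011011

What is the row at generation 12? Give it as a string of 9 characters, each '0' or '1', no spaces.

Gen 0: 001011011
Gen 1 (rule 105): 100111111
Gen 2 (rule 62): 111100000
Gen 3 (rule 105): 100101111
Gen 4 (rule 62): 111111000
Gen 5 (rule 105): 100001011
Gen 6 (rule 62): 110011110
Gen 7 (rule 105): 110010010
Gen 8 (rule 62): 101111111
Gen 9 (rule 105): 011000001
Gen 10 (rule 62): 110100011
Gen 11 (rule 105): 111001011
Gen 12 (rule 62): 100111110

Answer: 100111110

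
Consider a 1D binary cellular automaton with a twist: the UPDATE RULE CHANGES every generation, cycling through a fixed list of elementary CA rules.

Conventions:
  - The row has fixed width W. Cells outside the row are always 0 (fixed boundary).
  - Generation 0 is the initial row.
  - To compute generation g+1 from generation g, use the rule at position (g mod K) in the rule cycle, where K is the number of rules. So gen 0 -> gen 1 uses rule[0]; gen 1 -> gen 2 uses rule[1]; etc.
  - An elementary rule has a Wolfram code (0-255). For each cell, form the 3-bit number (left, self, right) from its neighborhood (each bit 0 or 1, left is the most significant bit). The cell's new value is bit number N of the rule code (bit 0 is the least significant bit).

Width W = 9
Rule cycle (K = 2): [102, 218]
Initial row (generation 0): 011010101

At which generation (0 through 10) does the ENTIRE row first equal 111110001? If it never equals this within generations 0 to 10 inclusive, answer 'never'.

Gen 0: 011010101
Gen 1 (rule 102): 101111111
Gen 2 (rule 218): 001111111
Gen 3 (rule 102): 010000001
Gen 4 (rule 218): 101000010
Gen 5 (rule 102): 111000110
Gen 6 (rule 218): 111101111
Gen 7 (rule 102): 000110001
Gen 8 (rule 218): 001111010
Gen 9 (rule 102): 010001110
Gen 10 (rule 218): 101011111

Answer: never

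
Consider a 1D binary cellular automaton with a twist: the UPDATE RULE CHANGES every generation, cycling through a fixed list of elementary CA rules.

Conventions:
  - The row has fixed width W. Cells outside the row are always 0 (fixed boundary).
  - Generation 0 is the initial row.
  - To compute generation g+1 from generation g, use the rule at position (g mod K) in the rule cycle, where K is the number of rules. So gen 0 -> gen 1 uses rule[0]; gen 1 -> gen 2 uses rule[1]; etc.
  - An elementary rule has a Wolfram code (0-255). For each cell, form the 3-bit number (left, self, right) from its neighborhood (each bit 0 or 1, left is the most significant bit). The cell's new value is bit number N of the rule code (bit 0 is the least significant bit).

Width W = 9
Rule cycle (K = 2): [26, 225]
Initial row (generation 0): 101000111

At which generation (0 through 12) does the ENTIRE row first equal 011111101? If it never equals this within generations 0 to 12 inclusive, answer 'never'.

Answer: never

Derivation:
Gen 0: 101000111
Gen 1 (rule 26): 000101100
Gen 2 (rule 225): 110010101
Gen 3 (rule 26): 101100000
Gen 4 (rule 225): 010101111
Gen 5 (rule 26): 100001000
Gen 6 (rule 225): 001100011
Gen 7 (rule 26): 011010110
Gen 8 (rule 225): 001101010
Gen 9 (rule 26): 011000001
Gen 10 (rule 225): 001011100
Gen 11 (rule 26): 010010010
Gen 12 (rule 225): 000000000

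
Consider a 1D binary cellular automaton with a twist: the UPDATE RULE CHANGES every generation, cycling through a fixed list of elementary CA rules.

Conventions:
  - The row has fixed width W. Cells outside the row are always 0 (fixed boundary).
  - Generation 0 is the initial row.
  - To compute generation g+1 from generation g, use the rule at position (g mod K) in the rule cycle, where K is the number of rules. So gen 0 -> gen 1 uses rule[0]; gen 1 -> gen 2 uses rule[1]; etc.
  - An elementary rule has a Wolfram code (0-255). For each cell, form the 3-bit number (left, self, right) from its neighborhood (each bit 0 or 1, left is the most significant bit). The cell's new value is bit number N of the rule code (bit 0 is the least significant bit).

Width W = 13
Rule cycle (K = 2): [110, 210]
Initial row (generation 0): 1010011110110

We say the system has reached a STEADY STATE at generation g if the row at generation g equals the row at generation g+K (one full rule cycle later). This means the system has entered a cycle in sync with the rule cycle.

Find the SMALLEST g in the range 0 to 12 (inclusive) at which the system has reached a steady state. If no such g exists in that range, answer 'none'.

Answer: 7

Derivation:
Gen 0: 1010011110110
Gen 1 (rule 110): 1110110011110
Gen 2 (rule 210): 0110011101111
Gen 3 (rule 110): 1110110111001
Gen 4 (rule 210): 0110010011110
Gen 5 (rule 110): 1110110110010
Gen 6 (rule 210): 0110010011101
Gen 7 (rule 110): 1110110110111
Gen 8 (rule 210): 0110010010011
Gen 9 (rule 110): 1110110110111
Gen 10 (rule 210): 0110010010011
Gen 11 (rule 110): 1110110110111
Gen 12 (rule 210): 0110010010011
Gen 13 (rule 110): 1110110110111
Gen 14 (rule 210): 0110010010011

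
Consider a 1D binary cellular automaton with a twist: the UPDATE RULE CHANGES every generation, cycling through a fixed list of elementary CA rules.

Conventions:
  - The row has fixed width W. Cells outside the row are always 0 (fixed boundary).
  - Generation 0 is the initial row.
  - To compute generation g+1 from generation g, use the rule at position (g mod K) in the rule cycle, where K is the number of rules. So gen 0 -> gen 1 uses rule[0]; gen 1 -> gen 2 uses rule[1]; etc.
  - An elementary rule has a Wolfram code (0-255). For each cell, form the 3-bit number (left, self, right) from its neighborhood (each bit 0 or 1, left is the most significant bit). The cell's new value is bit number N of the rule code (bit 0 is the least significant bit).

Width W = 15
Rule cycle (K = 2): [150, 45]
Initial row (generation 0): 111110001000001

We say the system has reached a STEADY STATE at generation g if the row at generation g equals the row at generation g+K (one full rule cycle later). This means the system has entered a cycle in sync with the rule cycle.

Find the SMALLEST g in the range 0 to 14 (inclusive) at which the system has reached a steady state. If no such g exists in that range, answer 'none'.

Answer: none

Derivation:
Gen 0: 111110001000001
Gen 1 (rule 150): 011101011100011
Gen 2 (rule 45): 010011110001010
Gen 3 (rule 150): 111101101011011
Gen 4 (rule 45): 100011011110110
Gen 5 (rule 150): 110100001100001
Gen 6 (rule 45): 101101101001101
Gen 7 (rule 150): 100000001110001
Gen 8 (rule 45): 101111101000101
Gen 9 (rule 150): 100111001101101
Gen 10 (rule 45): 100100001011011
Gen 11 (rule 150): 111110011000000
Gen 12 (rule 45): 100000010011111
Gen 13 (rule 150): 110000111101110
Gen 14 (rule 45): 100110100011000
Gen 15 (rule 150): 111000110100100
Gen 16 (rule 45): 100010101100101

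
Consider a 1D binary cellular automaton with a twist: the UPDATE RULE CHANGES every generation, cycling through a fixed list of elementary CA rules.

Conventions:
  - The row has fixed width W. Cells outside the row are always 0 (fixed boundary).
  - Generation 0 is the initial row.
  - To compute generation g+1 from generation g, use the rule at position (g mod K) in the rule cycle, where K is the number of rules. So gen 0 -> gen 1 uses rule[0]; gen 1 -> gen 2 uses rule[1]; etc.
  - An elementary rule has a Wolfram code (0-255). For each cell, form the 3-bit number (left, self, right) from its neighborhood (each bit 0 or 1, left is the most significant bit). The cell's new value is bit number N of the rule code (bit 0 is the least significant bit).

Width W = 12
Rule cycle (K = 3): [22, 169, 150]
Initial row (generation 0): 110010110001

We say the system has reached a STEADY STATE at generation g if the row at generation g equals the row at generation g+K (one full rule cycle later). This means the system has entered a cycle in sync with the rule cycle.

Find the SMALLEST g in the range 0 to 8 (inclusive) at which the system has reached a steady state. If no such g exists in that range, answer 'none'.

Gen 0: 110010110001
Gen 1 (rule 22): 001110001011
Gen 2 (rule 169): 101100100110
Gen 3 (rule 150): 100011111001
Gen 4 (rule 22): 110100000111
Gen 5 (rule 169): 101001110110
Gen 6 (rule 150): 101110100001
Gen 7 (rule 22): 100000110011
Gen 8 (rule 169): 001110100010
Gen 9 (rule 150): 010100110111
Gen 10 (rule 22): 110111000000
Gen 11 (rule 169): 101110011111

Answer: none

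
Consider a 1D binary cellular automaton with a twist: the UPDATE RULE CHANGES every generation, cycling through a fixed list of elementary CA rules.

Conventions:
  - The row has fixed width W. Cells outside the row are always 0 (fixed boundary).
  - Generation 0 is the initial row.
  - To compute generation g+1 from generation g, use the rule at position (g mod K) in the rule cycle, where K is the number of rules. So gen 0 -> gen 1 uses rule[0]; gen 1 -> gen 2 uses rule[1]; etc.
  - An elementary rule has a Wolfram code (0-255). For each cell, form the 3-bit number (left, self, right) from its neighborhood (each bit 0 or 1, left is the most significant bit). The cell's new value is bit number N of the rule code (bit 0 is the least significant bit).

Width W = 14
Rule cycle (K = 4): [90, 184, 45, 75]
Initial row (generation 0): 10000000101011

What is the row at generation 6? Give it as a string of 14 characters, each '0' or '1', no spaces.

Gen 0: 10000000101011
Gen 1 (rule 90): 01000001000011
Gen 2 (rule 184): 00100000100010
Gen 3 (rule 45): 10101110101010
Gen 4 (rule 75): 00001010000000
Gen 5 (rule 90): 00010001000000
Gen 6 (rule 184): 00001000100000

Answer: 00001000100000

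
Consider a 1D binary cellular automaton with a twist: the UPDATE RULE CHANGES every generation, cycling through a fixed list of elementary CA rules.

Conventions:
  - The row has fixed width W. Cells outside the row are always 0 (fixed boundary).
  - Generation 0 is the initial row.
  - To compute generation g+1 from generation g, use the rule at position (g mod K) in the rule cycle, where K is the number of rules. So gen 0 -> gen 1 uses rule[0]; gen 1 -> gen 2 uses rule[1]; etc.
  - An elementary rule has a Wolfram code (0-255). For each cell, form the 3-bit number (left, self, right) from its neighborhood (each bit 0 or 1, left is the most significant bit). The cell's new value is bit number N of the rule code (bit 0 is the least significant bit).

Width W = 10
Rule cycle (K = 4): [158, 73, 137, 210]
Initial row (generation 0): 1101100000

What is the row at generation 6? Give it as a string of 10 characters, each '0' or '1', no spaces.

Gen 0: 1101100000
Gen 1 (rule 158): 1001010000
Gen 2 (rule 73): 0000000111
Gen 3 (rule 137): 1111110110
Gen 4 (rule 210): 0111110011
Gen 5 (rule 158): 1111101110
Gen 6 (rule 73): 1000101010

Answer: 1000101010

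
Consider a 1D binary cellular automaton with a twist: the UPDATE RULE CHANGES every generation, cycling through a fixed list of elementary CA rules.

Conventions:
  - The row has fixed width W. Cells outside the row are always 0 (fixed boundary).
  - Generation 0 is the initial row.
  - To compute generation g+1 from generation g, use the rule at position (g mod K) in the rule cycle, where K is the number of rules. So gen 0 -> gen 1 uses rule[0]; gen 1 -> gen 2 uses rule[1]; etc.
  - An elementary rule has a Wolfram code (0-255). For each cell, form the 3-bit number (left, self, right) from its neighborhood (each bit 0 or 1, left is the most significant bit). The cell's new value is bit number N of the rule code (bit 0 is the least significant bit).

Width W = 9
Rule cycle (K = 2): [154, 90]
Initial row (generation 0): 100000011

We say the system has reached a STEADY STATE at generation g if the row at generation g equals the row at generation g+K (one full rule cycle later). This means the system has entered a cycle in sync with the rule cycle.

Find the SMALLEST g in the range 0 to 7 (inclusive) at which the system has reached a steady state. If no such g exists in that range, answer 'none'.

Gen 0: 100000011
Gen 1 (rule 154): 010000110
Gen 2 (rule 90): 101001111
Gen 3 (rule 154): 000111110
Gen 4 (rule 90): 001100011
Gen 5 (rule 154): 011010110
Gen 6 (rule 90): 111000111
Gen 7 (rule 154): 110101110
Gen 8 (rule 90): 110001011
Gen 9 (rule 154): 101010010

Answer: none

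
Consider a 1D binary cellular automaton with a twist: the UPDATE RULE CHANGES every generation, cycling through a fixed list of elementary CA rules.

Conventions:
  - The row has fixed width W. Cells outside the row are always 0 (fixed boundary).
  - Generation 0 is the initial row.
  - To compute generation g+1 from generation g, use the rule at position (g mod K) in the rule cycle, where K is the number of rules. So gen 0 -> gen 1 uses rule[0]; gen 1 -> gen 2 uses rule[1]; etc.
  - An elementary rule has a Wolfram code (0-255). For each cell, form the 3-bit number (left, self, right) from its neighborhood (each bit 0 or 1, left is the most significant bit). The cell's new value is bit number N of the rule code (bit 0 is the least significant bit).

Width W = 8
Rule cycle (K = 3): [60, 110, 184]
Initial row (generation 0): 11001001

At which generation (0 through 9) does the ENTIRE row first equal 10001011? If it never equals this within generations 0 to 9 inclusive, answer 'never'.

Answer: never

Derivation:
Gen 0: 11001001
Gen 1 (rule 60): 10101101
Gen 2 (rule 110): 11111111
Gen 3 (rule 184): 11111110
Gen 4 (rule 60): 10000001
Gen 5 (rule 110): 10000011
Gen 6 (rule 184): 01000010
Gen 7 (rule 60): 01100011
Gen 8 (rule 110): 11100111
Gen 9 (rule 184): 11010110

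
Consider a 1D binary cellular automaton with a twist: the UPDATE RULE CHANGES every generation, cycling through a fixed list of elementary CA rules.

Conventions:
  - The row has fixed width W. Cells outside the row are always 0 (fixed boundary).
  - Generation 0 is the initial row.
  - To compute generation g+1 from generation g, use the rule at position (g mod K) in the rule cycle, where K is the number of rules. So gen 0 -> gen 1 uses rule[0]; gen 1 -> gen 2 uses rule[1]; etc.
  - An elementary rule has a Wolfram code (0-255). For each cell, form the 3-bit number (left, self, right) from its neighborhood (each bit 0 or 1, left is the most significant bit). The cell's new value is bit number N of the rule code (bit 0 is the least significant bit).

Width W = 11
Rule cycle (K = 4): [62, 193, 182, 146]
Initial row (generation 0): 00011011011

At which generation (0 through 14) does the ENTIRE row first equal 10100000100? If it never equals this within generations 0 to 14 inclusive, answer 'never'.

Answer: never

Derivation:
Gen 0: 00011011011
Gen 1 (rule 62): 00110110110
Gen 2 (rule 193): 10010010010
Gen 3 (rule 182): 11111111111
Gen 4 (rule 146): 01111111110
Gen 5 (rule 62): 11000000001
Gen 6 (rule 193): 01011111100
Gen 7 (rule 182): 11101111010
Gen 8 (rule 146): 01000110001
Gen 9 (rule 62): 11101101011
Gen 10 (rule 193): 01100100001
Gen 11 (rule 182): 10011110011
Gen 12 (rule 146): 01101101100
Gen 13 (rule 62): 11011011010
Gen 14 (rule 193): 01001001000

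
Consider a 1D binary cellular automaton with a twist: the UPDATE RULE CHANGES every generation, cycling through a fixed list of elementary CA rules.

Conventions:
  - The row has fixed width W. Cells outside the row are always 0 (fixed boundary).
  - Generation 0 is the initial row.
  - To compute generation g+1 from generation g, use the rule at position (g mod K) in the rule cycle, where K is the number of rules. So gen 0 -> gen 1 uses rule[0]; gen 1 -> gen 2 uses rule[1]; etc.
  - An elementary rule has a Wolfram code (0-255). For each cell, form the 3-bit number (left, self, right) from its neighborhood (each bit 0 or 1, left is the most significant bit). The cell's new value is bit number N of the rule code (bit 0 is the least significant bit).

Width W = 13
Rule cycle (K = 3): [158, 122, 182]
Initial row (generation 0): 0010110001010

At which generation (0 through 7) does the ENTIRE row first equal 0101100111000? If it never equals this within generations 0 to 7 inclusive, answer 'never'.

Gen 0: 0010110001010
Gen 1 (rule 158): 0110101011011
Gen 2 (rule 122): 1111010111111
Gen 3 (rule 182): 0110111011110
Gen 4 (rule 158): 1100110011101
Gen 5 (rule 122): 1111111110110
Gen 6 (rule 182): 0111111101001
Gen 7 (rule 158): 1111111001111

Answer: never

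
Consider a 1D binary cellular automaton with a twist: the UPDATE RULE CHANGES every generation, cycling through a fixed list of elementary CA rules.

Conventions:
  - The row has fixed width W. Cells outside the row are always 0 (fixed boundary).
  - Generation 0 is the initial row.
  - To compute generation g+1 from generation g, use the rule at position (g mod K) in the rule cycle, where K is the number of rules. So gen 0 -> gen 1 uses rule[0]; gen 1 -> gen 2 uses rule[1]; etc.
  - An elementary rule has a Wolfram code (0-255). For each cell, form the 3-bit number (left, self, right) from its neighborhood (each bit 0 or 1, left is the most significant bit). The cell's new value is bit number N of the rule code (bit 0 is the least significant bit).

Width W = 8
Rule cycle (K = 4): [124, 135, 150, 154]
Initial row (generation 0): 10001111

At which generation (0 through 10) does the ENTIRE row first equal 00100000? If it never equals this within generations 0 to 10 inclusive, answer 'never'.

Gen 0: 10001111
Gen 1 (rule 124): 11001001
Gen 2 (rule 135): 00011011
Gen 3 (rule 150): 00100000
Gen 4 (rule 154): 01010000
Gen 5 (rule 124): 01111000
Gen 6 (rule 135): 10110011
Gen 7 (rule 150): 10001100
Gen 8 (rule 154): 01011010
Gen 9 (rule 124): 01111111
Gen 10 (rule 135): 10111110

Answer: 3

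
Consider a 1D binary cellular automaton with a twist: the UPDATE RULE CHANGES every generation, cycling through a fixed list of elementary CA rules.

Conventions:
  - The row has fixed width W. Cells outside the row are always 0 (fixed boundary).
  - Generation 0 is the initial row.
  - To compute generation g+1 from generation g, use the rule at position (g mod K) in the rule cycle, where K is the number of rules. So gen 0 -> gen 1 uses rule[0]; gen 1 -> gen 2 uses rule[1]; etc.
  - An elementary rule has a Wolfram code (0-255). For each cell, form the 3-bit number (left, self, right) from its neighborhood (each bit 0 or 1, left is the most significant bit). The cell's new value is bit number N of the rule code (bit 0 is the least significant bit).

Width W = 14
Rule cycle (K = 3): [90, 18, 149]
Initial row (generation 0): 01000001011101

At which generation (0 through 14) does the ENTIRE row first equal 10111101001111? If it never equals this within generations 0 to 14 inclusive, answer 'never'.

Gen 0: 01000001011101
Gen 1 (rule 90): 10100010010100
Gen 2 (rule 18): 00010101100010
Gen 3 (rule 149): 11010100011011
Gen 4 (rule 90): 11000010111011
Gen 5 (rule 18): 00100100000000
Gen 6 (rule 149): 10110111111111
Gen 7 (rule 90): 00110100000001
Gen 8 (rule 18): 01000010000010
Gen 9 (rule 149): 01111011111011
Gen 10 (rule 90): 11001010001011
Gen 11 (rule 18): 00110001010000
Gen 12 (rule 149): 10001101011111
Gen 13 (rule 90): 01011100010001
Gen 14 (rule 18): 10000010101010

Answer: never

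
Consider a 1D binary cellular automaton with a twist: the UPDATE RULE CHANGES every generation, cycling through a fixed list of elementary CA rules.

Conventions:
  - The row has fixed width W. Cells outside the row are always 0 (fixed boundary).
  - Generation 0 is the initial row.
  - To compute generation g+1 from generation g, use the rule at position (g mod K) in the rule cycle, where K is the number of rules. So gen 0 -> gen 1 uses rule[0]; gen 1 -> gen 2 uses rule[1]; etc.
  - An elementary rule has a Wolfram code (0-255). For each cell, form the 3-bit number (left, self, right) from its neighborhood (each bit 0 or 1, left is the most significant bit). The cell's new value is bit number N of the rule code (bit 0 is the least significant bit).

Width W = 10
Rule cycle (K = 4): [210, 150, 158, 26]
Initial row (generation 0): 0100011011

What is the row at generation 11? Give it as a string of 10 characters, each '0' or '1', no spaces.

Answer: 1010111001

Derivation:
Gen 0: 0100011011
Gen 1 (rule 210): 1010101001
Gen 2 (rule 150): 1010101111
Gen 3 (rule 158): 1010101110
Gen 4 (rule 26): 0000001001
Gen 5 (rule 210): 0000010110
Gen 6 (rule 150): 0000110001
Gen 7 (rule 158): 0001101011
Gen 8 (rule 26): 0011000010
Gen 9 (rule 210): 0101100101
Gen 10 (rule 150): 1100011101
Gen 11 (rule 158): 1010111001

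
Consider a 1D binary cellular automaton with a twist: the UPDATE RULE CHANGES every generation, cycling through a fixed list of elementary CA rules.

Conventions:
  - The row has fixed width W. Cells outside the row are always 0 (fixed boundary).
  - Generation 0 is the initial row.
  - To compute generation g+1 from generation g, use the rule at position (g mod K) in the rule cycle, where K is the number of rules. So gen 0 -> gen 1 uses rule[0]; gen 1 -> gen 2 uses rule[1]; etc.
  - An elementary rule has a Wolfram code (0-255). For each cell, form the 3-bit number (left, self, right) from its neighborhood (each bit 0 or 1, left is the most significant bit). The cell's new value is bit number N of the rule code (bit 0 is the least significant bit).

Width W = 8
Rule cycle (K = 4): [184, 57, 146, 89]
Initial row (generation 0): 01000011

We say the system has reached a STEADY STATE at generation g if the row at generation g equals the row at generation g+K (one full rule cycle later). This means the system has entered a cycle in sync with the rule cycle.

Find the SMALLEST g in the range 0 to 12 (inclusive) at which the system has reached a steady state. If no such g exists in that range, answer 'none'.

Gen 0: 01000011
Gen 1 (rule 184): 00100010
Gen 2 (rule 57): 10011001
Gen 3 (rule 146): 01100110
Gen 4 (rule 89): 01110111
Gen 5 (rule 184): 01101110
Gen 6 (rule 57): 01011001
Gen 7 (rule 146): 10000110
Gen 8 (rule 89): 01110111
Gen 9 (rule 184): 01101110
Gen 10 (rule 57): 01011001
Gen 11 (rule 146): 10000110
Gen 12 (rule 89): 01110111
Gen 13 (rule 184): 01101110
Gen 14 (rule 57): 01011001
Gen 15 (rule 146): 10000110
Gen 16 (rule 89): 01110111

Answer: 4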